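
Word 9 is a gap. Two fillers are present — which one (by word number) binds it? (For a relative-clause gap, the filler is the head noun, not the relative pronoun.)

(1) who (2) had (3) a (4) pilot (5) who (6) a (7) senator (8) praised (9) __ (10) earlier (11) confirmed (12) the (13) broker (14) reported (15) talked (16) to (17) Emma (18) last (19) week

The marked gap is inside the relative clause, the direct object of "praised".
Its filler is the head noun "pilot" (via "who"), at word 4.
(The other dependency links word 1 to a gap after word 14.)

4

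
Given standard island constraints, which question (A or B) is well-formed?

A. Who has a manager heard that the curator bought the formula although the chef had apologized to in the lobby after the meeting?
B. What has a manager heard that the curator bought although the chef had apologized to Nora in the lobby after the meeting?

In A, the wh-phrase is extracted from inside an adjunct island (introduced by "although"), which blocks movement.
In B, the extraction path crosses only that-complement boundaries, which are transparent.
So B is grammatical.

B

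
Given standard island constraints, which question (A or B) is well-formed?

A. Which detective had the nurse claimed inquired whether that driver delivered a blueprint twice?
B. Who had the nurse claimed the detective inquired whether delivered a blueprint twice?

In B, the wh-phrase is extracted from inside a wh-island (introduced by "whether"), which blocks movement.
In A, the extraction path crosses only that-complement boundaries, which are transparent.
So A is grammatical.

A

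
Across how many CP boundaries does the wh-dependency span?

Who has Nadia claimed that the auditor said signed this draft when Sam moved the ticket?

2

"who" is extracted from the subject of "signed".
Boundaries crossed, outermost first: [that], [Ø] — 2 in total.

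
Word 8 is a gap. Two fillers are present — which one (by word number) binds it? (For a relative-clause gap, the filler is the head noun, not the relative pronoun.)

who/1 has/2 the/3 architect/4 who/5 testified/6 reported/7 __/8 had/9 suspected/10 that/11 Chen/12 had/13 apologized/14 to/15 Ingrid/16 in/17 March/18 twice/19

The marked gap is the subject of "suspected".
Its filler is the fronted wh-phrase "who", at word 1.
(The other dependency links word 4 to a gap after word 5.)

1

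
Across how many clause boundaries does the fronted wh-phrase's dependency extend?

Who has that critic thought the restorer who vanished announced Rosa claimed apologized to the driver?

"who" is extracted from the subject of "apologized".
Boundaries crossed, outermost first: [Ø], [Ø], [Ø] — 3 in total.

3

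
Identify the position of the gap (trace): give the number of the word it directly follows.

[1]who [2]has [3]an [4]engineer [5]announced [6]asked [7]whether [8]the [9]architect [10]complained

5

The displaced element is "who" (word 1).
It is linked across 1 clause boundary (Ø).
It functions as the subject of "asked", so the gap sits immediately after word 5 ("announced").
Base order: An engineer has announced who asked whether the architect complained.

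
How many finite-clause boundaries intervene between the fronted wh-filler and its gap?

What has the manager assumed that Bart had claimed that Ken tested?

"what" is extracted from the object of "tested".
Boundaries crossed, outermost first: [that], [that] — 2 in total.

2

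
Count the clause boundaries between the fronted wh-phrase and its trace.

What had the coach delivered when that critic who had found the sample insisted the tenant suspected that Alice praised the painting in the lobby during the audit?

0

"what" originates inside the matrix clause — no clause boundary is crossed.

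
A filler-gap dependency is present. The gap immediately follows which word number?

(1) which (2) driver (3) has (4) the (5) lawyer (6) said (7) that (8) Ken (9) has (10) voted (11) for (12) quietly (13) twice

The displaced element is "which driver" (word 2).
It is linked across 1 clause boundary (that).
It functions as the object of the preposition "for" of "voted", so the gap sits immediately after word 11 ("for").
Base order: The lawyer has said that Ken has voted for which driver quietly twice.

11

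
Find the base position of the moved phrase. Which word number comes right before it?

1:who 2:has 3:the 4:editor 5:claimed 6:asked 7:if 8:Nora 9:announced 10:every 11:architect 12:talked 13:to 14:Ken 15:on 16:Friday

5

The displaced element is "who" (word 1).
It is linked across 1 clause boundary (Ø).
It functions as the subject of "asked", so the gap sits immediately after word 5 ("claimed").
Base order: The editor has claimed that who asked if Nora announced every architect talked to Ken on Friday.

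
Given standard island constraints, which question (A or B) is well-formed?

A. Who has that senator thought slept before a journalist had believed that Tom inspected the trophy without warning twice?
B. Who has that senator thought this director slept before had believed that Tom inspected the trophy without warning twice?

In B, the wh-phrase is extracted from inside an adjunct island (introduced by "before"), which blocks movement.
In A, the extraction path crosses only that-complement boundaries, which are transparent.
So A is grammatical.

A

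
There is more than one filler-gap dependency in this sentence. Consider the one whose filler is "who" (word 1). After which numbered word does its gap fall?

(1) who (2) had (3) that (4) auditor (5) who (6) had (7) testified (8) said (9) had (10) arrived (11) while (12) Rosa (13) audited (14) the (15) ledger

The displaced element is "who" (word 1).
It is linked across 1 clause boundary (Ø).
It functions as the subject of "arrived", so the gap sits immediately after word 8 ("said").
Base order: That auditor who had testified had said that who had arrived while Rosa audited the ledger.

8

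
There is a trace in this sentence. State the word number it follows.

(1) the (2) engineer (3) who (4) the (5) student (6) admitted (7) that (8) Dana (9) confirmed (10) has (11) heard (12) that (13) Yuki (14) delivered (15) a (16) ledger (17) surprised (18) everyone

9

The displaced element is "the engineer" (word 2).
It is linked across 2 clause boundaries (that → Ø).
It functions as the subject of "heard", so the gap sits immediately after word 9 ("confirmed").
Base order: The student admitted that Dana confirmed that the engineer has heard that Yuki delivered a ledger.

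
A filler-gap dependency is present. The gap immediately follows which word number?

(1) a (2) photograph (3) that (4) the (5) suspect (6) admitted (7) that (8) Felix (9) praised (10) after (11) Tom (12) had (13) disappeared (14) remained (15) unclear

9

The displaced element is "a photograph" (word 2).
It is linked across 1 clause boundary (that).
It functions as the direct object of "praised", so the gap sits immediately after word 9 ("praised").
Base order: The suspect admitted that Felix praised a photograph after Tom had disappeared.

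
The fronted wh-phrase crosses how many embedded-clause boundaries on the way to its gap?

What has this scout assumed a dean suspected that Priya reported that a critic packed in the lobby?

"what" is extracted from the object of "packed".
Boundaries crossed, outermost first: [Ø], [that], [that] — 3 in total.

3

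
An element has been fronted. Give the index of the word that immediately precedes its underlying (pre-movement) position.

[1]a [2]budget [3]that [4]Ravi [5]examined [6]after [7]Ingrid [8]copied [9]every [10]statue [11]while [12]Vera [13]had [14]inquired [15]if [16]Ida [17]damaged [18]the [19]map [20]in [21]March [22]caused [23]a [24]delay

The displaced element is "a budget" (word 2).
It functions as the direct object of "examined", so the gap sits immediately after word 5 ("examined").
Base order: Ravi examined a budget after Ingrid copied every statue while Vera had inquired if Ida damaged the map in March.

5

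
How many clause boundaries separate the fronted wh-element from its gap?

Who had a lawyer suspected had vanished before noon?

1

"who" is extracted from the subject of "vanished".
Boundaries crossed, outermost first: [Ø] — 1 in total.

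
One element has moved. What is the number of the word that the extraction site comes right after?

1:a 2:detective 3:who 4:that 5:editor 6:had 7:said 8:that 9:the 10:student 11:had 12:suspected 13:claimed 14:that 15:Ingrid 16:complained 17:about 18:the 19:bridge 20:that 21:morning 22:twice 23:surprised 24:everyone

The displaced element is "a detective" (word 2).
It is linked across 2 clause boundaries (that → Ø).
It functions as the subject of "claimed", so the gap sits immediately after word 12 ("suspected").
Base order: That editor had said that the student had suspected a detective claimed that Ingrid complained about the bridge that morning twice.

12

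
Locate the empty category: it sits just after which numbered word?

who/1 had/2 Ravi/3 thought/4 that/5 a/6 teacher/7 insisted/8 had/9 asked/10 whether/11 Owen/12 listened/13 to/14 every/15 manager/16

8

The displaced element is "who" (word 1).
It is linked across 2 clause boundaries (that → Ø).
It functions as the subject of "asked", so the gap sits immediately after word 8 ("insisted").
Base order: Ravi had thought that a teacher insisted that who had asked whether Owen listened to every manager.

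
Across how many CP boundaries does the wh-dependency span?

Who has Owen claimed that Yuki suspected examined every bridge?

"who" is extracted from the subject of "examined".
Boundaries crossed, outermost first: [that], [Ø] — 2 in total.

2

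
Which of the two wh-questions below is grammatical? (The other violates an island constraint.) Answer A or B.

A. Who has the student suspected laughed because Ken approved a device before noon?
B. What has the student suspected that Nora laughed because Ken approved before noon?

A

In B, the wh-phrase is extracted from inside an adjunct island (introduced by "because"), which blocks movement.
In A, the extraction path crosses only that-complement boundaries, which are transparent.
So A is grammatical.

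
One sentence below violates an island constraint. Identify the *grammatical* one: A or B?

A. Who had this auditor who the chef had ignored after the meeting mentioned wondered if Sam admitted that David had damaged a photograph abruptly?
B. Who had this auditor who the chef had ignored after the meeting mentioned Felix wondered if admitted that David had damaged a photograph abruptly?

In B, the wh-phrase is extracted from inside a wh-island (introduced by "if"), which blocks movement.
In A, the extraction path crosses only that-complement boundaries, which are transparent.
So A is grammatical.

A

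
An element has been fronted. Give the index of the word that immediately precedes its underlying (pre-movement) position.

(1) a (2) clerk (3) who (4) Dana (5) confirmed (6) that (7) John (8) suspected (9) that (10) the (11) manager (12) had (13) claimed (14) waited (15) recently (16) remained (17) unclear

The displaced element is "a clerk" (word 2).
It is linked across 3 clause boundaries (that → that → Ø).
It functions as the subject of "waited", so the gap sits immediately after word 13 ("claimed").
Base order: Dana confirmed that John suspected that the manager had claimed that a clerk waited recently.

13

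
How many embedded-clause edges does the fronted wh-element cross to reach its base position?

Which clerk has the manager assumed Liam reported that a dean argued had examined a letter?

"which clerk" is extracted from the subject of "examined".
Boundaries crossed, outermost first: [Ø], [that], [Ø] — 3 in total.

3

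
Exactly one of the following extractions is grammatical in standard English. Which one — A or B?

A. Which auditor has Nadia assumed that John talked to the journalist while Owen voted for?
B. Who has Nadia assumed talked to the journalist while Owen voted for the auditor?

In A, the wh-phrase is extracted from inside an adjunct island (introduced by "while"), which blocks movement.
In B, the extraction path crosses only that-complement boundaries, which are transparent.
So B is grammatical.

B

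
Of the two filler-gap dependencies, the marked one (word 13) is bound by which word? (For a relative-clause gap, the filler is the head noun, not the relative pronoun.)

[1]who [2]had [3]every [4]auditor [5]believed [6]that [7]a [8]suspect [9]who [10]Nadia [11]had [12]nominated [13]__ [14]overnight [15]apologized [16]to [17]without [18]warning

The marked gap is inside the relative clause, the direct object of "nominated".
Its filler is the head noun "suspect" (via "who"), at word 8.
(The other dependency links word 1 to a gap after word 16.)

8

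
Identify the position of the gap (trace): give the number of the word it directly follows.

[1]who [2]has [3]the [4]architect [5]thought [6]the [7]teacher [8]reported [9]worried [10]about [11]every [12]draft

The displaced element is "who" (word 1).
It is linked across 2 clause boundaries (Ø → Ø).
It functions as the subject of "worried", so the gap sits immediately after word 8 ("reported").
Base order: The architect has thought the teacher reported that who worried about every draft.

8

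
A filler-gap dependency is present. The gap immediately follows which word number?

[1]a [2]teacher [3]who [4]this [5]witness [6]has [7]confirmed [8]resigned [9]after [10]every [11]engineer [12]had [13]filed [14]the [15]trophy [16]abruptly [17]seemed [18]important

7

The displaced element is "a teacher" (word 2).
It is linked across 1 clause boundary (Ø).
It functions as the subject of "resigned", so the gap sits immediately after word 7 ("confirmed").
Base order: This witness has confirmed a teacher resigned after every engineer had filed the trophy abruptly.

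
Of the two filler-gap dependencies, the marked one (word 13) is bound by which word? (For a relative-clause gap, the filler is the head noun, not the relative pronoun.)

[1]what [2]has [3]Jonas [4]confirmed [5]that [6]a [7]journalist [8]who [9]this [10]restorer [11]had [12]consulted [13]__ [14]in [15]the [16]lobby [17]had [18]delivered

7

The marked gap is inside the relative clause, the direct object of "consulted".
Its filler is the head noun "journalist" (via "who"), at word 7.
(The other dependency links word 1 to a gap after word 18.)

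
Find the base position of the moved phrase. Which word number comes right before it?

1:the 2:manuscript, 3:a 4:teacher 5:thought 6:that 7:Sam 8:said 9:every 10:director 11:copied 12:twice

The displaced element is "the manuscript" (word 2).
It is linked across 2 clause boundaries (that → Ø).
It functions as the direct object of "copied", so the gap sits immediately after word 11 ("copied").
Base order: A teacher thought that Sam said every director copied the manuscript twice.

11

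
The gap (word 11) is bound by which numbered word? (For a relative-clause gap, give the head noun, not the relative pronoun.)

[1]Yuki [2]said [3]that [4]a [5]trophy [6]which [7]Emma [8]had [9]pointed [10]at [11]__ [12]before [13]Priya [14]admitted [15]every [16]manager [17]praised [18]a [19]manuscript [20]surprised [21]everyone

The gap at 11 is the prepositional object of "pointed", inside a relative clause.
The relative pronoun is "which" (word 6); it is bound by the head noun immediately before it.
Its filler is the head noun "trophy", at word 5.

5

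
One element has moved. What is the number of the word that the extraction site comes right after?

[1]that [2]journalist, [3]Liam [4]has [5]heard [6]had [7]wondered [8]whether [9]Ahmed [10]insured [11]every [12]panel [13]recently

The displaced element is "that journalist" (word 2).
It is linked across 1 clause boundary (Ø).
It functions as the subject of "wondered", so the gap sits immediately after word 5 ("heard").
Base order: Liam has heard that journalist had wondered whether Ahmed insured every panel recently.

5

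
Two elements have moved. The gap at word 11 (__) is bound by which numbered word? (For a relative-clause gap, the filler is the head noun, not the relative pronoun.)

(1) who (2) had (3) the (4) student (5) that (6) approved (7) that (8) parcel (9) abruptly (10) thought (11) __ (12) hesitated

1

The marked gap is the subject of "hesitated".
Its filler is the fronted wh-phrase "who", at word 1.
(The other dependency links word 4 to a gap after word 5.)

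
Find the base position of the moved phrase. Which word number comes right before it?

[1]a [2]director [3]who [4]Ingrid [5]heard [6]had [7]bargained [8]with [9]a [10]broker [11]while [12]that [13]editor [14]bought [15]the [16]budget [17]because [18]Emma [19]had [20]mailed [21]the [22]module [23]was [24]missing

The displaced element is "a director" (word 2).
It is linked across 1 clause boundary (Ø).
It functions as the subject of "bargained", so the gap sits immediately after word 5 ("heard").
Base order: Ingrid heard that a director had bargained with a broker while that editor bought the budget because Emma had mailed the module.

5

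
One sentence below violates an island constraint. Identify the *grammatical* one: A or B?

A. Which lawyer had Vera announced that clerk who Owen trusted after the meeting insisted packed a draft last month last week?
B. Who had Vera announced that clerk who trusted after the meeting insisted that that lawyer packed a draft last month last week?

A

In B, the wh-phrase is extracted from inside a complex-NP island (relative clause) (introduced by "who"), which blocks movement.
In A, the extraction path crosses only that-complement boundaries, which are transparent.
So A is grammatical.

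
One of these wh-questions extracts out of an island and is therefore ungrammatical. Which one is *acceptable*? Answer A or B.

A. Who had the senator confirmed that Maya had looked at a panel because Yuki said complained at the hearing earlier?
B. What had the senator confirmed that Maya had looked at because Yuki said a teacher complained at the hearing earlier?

B

In A, the wh-phrase is extracted from inside an adjunct island (introduced by "because"), which blocks movement.
In B, the extraction path crosses only that-complement boundaries, which are transparent.
So B is grammatical.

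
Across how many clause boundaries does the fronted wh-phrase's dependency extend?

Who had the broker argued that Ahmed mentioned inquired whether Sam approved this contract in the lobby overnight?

"who" is extracted from the subject of "inquired".
Boundaries crossed, outermost first: [that], [Ø] — 2 in total.

2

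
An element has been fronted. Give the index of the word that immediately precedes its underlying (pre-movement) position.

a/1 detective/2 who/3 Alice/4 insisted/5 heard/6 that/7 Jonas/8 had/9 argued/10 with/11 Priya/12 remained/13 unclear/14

The displaced element is "a detective" (word 2).
It is linked across 1 clause boundary (Ø).
It functions as the subject of "heard", so the gap sits immediately after word 5 ("insisted").
Base order: Alice insisted that a detective heard that Jonas had argued with Priya.

5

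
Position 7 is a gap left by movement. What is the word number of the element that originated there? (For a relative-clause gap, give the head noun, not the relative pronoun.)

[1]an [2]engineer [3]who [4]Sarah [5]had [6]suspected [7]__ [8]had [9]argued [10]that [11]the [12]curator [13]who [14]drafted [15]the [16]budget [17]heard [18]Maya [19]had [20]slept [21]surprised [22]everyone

The gap at 7 is the subject of "argued", inside a relative clause.
The relative pronoun is "who" (word 3); it is bound by the head noun immediately before it.
Its filler is the head noun "engineer", at word 2.

2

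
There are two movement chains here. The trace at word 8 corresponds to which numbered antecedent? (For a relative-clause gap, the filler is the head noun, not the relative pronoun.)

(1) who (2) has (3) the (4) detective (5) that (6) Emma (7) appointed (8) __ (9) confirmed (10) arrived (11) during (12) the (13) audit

4

The marked gap is inside the relative clause, the direct object of "appointed".
Its filler is the head noun "detective" (via "that"), at word 4.
(The other dependency links word 1 to a gap after word 9.)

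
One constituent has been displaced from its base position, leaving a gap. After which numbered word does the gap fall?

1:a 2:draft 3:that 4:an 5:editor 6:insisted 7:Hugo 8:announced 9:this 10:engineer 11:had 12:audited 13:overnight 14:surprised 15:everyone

12

The displaced element is "a draft" (word 2).
It is linked across 2 clause boundaries (Ø → Ø).
It functions as the direct object of "audited", so the gap sits immediately after word 12 ("audited").
Base order: An editor insisted Hugo announced this engineer had audited a draft overnight.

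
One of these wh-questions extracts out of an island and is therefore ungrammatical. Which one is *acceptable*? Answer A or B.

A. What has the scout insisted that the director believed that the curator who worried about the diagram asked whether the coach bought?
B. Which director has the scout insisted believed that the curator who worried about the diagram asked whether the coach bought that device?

In A, the wh-phrase is extracted from inside a wh-island (introduced by "whether"), which blocks movement.
In B, the extraction path crosses only that-complement boundaries, which are transparent.
So B is grammatical.

B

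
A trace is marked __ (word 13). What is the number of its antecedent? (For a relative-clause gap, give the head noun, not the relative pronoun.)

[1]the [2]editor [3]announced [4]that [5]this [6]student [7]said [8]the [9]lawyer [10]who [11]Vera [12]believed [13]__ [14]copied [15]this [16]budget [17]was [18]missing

9

The gap at 13 is the subject of "copied", inside a relative clause.
The relative pronoun is "who" (word 10); it is bound by the head noun immediately before it.
Its filler is the head noun "lawyer", at word 9.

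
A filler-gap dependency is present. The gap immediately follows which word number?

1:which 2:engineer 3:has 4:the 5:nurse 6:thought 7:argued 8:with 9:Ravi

The displaced element is "which engineer" (word 2).
It is linked across 1 clause boundary (Ø).
It functions as the subject of "argued", so the gap sits immediately after word 6 ("thought").
Base order: The nurse has thought that which engineer argued with Ravi.

6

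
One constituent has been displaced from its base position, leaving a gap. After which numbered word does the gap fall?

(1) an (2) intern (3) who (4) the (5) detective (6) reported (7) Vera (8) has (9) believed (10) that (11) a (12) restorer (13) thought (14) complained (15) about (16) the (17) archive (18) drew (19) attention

13

The displaced element is "an intern" (word 2).
It is linked across 3 clause boundaries (Ø → that → Ø).
It functions as the subject of "complained", so the gap sits immediately after word 13 ("thought").
Base order: The detective reported Vera has believed that a restorer thought an intern complained about the archive.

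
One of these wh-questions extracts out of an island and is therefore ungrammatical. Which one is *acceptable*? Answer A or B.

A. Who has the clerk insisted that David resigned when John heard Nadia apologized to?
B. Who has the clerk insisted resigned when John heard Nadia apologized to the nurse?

In A, the wh-phrase is extracted from inside an adjunct island (introduced by "when"), which blocks movement.
In B, the extraction path crosses only that-complement boundaries, which are transparent.
So B is grammatical.

B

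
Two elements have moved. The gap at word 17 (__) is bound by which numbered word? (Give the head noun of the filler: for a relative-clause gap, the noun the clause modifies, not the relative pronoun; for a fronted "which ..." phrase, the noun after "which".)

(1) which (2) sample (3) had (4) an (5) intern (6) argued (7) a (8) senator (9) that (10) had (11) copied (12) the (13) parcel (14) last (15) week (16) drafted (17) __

2

The marked gap is the direct object of "drafted".
Its filler is the fronted wh-phrase "which sample", at word 2.
(The other dependency links word 8 to a gap after word 9.)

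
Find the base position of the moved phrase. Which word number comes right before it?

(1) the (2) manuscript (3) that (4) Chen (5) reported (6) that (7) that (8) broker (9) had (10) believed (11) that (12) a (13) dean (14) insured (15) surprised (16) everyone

14

The displaced element is "the manuscript" (word 2).
It is linked across 2 clause boundaries (that → that).
It functions as the direct object of "insured", so the gap sits immediately after word 14 ("insured").
Base order: Chen reported that that broker had believed that a dean insured the manuscript.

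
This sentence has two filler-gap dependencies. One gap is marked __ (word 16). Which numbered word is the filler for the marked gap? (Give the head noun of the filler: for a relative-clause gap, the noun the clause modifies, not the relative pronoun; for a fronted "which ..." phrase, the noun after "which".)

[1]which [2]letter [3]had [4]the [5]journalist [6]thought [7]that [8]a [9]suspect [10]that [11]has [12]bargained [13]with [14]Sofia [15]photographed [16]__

2

The marked gap is the direct object of "photographed".
Its filler is the fronted wh-phrase "which letter", at word 2.
(The other dependency links word 9 to a gap after word 10.)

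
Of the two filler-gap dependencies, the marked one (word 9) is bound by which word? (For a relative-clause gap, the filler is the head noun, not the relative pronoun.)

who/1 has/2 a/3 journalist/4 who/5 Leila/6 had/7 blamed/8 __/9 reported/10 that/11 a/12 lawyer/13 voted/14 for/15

The marked gap is inside the relative clause, the direct object of "blamed".
Its filler is the head noun "journalist" (via "who"), at word 4.
(The other dependency links word 1 to a gap after word 15.)

4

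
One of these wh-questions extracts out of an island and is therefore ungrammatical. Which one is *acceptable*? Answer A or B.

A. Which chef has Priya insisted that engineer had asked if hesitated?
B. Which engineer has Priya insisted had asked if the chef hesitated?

In A, the wh-phrase is extracted from inside a wh-island (introduced by "if"), which blocks movement.
In B, the extraction path crosses only that-complement boundaries, which are transparent.
So B is grammatical.

B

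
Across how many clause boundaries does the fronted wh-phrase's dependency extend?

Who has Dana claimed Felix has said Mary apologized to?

"who" is extracted from the PP object of "apologized".
Boundaries crossed, outermost first: [Ø], [Ø] — 2 in total.

2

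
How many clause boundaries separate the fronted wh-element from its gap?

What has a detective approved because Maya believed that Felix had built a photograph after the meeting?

0

"what" originates inside the matrix clause — no clause boundary is crossed.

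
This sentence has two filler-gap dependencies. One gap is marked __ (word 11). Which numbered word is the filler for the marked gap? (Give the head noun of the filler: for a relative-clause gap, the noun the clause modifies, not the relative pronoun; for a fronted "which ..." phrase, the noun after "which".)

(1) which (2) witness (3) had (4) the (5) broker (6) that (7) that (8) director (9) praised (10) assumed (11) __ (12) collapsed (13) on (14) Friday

The marked gap is the subject of "collapsed".
Its filler is the fronted wh-phrase "which witness", at word 2.
(The other dependency links word 5 to a gap after word 9.)

2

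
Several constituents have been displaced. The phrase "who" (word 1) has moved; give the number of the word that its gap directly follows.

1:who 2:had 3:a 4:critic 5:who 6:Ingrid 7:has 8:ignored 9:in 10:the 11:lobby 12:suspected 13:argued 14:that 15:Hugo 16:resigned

The displaced element is "who" (word 1).
It is linked across 1 clause boundary (Ø).
It functions as the subject of "argued", so the gap sits immediately after word 12 ("suspected").
Base order: A critic who Ingrid has ignored in the lobby had suspected that who argued that Hugo resigned.

12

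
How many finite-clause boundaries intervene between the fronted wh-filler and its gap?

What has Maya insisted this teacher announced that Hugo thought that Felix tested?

"what" is extracted from the object of "tested".
Boundaries crossed, outermost first: [Ø], [that], [that] — 3 in total.

3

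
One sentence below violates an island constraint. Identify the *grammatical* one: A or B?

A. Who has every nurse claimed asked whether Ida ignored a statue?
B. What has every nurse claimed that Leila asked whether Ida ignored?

In B, the wh-phrase is extracted from inside a wh-island (introduced by "whether"), which blocks movement.
In A, the extraction path crosses only that-complement boundaries, which are transparent.
So A is grammatical.

A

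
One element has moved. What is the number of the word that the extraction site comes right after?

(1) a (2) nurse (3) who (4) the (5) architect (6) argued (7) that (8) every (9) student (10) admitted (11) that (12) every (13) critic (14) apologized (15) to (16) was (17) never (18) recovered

15

The displaced element is "a nurse" (word 2).
It is linked across 2 clause boundaries (that → that).
It functions as the object of the preposition "to" of "apologized", so the gap sits immediately after word 15 ("to").
Base order: The architect argued that every student admitted that every critic apologized to a nurse.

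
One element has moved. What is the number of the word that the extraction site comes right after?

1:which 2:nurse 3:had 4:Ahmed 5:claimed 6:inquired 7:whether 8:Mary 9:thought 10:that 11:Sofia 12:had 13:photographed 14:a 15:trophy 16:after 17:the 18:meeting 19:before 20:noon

The displaced element is "which nurse" (word 2).
It is linked across 1 clause boundary (Ø).
It functions as the subject of "inquired", so the gap sits immediately after word 5 ("claimed").
Base order: Ahmed had claimed which nurse inquired whether Mary thought that Sofia had photographed a trophy after the meeting before noon.

5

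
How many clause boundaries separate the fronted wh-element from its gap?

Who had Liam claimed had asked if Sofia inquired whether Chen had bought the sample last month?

1

"who" is extracted from the subject of "asked".
Boundaries crossed, outermost first: [Ø] — 1 in total.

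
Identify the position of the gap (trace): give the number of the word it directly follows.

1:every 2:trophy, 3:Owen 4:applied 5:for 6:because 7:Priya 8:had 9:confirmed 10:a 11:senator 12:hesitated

The displaced element is "every trophy" (word 2).
It functions as the object of the preposition "for" of "applied", so the gap sits immediately after word 5 ("for").
Base order: Owen applied for every trophy because Priya had confirmed a senator hesitated.

5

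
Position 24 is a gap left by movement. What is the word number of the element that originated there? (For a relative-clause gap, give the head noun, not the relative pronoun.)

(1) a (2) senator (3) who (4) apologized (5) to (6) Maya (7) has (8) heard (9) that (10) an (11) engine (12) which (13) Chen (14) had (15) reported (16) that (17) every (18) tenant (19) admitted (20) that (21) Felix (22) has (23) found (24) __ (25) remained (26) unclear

The gap at 24 is the object of "found", inside a relative clause.
The relative pronoun is "which" (word 12); it is bound by the head noun immediately before it.
Its filler is the head noun "engine", at word 11.

11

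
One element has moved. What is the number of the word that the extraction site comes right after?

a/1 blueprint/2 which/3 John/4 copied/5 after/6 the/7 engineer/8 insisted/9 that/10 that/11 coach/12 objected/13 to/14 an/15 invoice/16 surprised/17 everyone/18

5

The displaced element is "a blueprint" (word 2).
It functions as the direct object of "copied", so the gap sits immediately after word 5 ("copied").
Base order: John copied a blueprint after the engineer insisted that that coach objected to an invoice.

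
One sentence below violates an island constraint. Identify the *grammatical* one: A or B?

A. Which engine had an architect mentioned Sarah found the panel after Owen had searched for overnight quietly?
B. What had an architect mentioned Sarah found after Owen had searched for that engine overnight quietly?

In A, the wh-phrase is extracted from inside an adjunct island (introduced by "after"), which blocks movement.
In B, the extraction path crosses only that-complement boundaries, which are transparent.
So B is grammatical.

B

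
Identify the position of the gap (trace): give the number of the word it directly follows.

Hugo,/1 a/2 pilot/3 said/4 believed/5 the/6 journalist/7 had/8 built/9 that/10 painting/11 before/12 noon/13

The displaced element is "Hugo" (word 1).
It is linked across 1 clause boundary (Ø).
It functions as the subject of "believed", so the gap sits immediately after word 4 ("said").
Base order: A pilot said Hugo believed the journalist had built that painting before noon.

4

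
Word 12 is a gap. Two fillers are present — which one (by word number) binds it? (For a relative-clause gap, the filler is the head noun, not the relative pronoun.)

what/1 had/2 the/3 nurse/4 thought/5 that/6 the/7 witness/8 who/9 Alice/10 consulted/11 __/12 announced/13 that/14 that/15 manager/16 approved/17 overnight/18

8

The marked gap is inside the relative clause, the direct object of "consulted".
Its filler is the head noun "witness" (via "who"), at word 8.
(The other dependency links word 1 to a gap after word 17.)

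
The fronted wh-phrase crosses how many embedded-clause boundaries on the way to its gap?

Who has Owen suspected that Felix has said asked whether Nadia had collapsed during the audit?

2

"who" is extracted from the subject of "asked".
Boundaries crossed, outermost first: [that], [Ø] — 2 in total.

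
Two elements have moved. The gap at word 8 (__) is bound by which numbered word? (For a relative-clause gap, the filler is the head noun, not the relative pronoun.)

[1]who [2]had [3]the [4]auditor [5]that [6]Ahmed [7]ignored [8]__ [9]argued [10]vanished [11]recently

The marked gap is inside the relative clause, the direct object of "ignored".
Its filler is the head noun "auditor" (via "that"), at word 4.
(The other dependency links word 1 to a gap after word 9.)

4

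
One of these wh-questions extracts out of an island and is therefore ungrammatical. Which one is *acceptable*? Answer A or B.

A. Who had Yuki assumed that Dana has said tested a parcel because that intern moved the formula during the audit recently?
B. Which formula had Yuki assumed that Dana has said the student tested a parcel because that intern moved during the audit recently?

A

In B, the wh-phrase is extracted from inside an adjunct island (introduced by "because"), which blocks movement.
In A, the extraction path crosses only that-complement boundaries, which are transparent.
So A is grammatical.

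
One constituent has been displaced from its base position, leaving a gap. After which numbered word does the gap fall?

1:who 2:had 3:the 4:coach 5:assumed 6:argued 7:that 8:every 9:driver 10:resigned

5

The displaced element is "who" (word 1).
It is linked across 1 clause boundary (Ø).
It functions as the subject of "argued", so the gap sits immediately after word 5 ("assumed").
Base order: The coach had assumed who argued that every driver resigned.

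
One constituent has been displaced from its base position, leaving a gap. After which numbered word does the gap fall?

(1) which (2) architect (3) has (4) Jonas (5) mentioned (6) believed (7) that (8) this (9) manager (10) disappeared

The displaced element is "which architect" (word 2).
It is linked across 1 clause boundary (Ø).
It functions as the subject of "believed", so the gap sits immediately after word 5 ("mentioned").
Base order: Jonas has mentioned which architect believed that this manager disappeared.

5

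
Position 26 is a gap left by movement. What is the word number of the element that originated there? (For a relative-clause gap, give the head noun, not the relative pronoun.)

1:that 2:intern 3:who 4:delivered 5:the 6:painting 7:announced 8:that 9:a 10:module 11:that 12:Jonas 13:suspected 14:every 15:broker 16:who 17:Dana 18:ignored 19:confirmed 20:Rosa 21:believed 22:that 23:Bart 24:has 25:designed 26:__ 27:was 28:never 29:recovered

10

The gap at 26 is the object of "designed", inside a relative clause.
The relative pronoun is "that" (word 11); it is bound by the head noun immediately before it.
Its filler is the head noun "module", at word 10.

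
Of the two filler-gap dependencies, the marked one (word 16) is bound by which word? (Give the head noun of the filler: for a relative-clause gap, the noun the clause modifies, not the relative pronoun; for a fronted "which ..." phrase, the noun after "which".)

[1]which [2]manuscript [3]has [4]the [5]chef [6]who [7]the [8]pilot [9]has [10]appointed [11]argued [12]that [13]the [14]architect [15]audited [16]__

2

The marked gap is the direct object of "audited".
Its filler is the fronted wh-phrase "which manuscript", at word 2.
(The other dependency links word 5 to a gap after word 10.)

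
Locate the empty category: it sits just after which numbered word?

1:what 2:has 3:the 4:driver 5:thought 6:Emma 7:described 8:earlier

The displaced element is "what" (word 1).
It is linked across 1 clause boundary (Ø).
It functions as the direct object of "described", so the gap sits immediately after word 7 ("described").
Base order: The driver has thought Emma described what earlier.

7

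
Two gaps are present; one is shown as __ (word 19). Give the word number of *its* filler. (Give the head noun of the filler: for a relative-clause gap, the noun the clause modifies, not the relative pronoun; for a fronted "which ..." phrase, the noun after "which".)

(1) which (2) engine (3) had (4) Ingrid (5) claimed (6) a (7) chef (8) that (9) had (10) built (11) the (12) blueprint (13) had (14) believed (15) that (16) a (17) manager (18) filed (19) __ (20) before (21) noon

The marked gap is the direct object of "filed".
Its filler is the fronted wh-phrase "which engine", at word 2.
(The other dependency links word 7 to a gap after word 8.)

2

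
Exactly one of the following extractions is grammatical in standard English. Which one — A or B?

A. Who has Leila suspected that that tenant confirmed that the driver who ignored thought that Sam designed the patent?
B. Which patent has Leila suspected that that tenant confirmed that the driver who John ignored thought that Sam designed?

B

In A, the wh-phrase is extracted from inside a complex-NP island (relative clause) (introduced by "who"), which blocks movement.
In B, the extraction path crosses only that-complement boundaries, which are transparent.
So B is grammatical.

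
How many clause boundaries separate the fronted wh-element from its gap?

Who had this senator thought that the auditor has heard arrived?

2

"who" is extracted from the subject of "arrived".
Boundaries crossed, outermost first: [that], [Ø] — 2 in total.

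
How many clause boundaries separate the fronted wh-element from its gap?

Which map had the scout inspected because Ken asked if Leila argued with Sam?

"which map" originates inside the matrix clause — no clause boundary is crossed.

0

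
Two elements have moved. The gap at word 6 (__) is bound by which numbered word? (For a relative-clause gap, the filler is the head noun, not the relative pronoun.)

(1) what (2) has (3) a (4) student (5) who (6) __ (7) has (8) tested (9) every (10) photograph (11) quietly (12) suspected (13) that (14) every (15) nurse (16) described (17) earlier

4

The marked gap is inside the relative clause, the subject of "tested".
Its filler is the head noun "student" (via "who"), at word 4.
(The other dependency links word 1 to a gap after word 16.)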